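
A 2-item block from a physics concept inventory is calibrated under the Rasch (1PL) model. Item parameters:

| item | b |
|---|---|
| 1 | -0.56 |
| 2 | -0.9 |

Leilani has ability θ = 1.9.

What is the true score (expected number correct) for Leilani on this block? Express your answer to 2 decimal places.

1.86

P(θ) = 1 / (1 + exp(−(θ − b)))
P_1 = 1/(1+e^{-2.4600}) = 0.9213
P_2 = 1/(1+e^{-2.8000}) = 0.9427
E[score] = 0.9213 + 0.9427 = 1.8640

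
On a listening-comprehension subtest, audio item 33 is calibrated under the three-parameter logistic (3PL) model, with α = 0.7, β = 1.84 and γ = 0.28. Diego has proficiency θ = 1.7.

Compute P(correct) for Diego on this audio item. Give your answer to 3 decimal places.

0.622

P(θ) = γ + (1 − γ) · 1 / (1 + exp(−α(θ − β)))
Exponent: 0.7 × (1.7 − 1.84) = -0.0980
1/(1 + e^{0.0980}) = 0.4755
P = 0.28 + 0.72 × 0.4755 = 0.6224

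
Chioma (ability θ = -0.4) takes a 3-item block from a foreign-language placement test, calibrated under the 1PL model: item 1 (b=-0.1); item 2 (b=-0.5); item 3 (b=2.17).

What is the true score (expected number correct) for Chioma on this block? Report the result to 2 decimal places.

1.02

P(θ) = 1 / (1 + exp(−(θ − b)))
P_1 = 1/(1+e^{0.3000}) = 0.4256
P_2 = 1/(1+e^{-0.1000}) = 0.5250
P_3 = 1/(1+e^{2.5700}) = 0.0711
E[score] = 0.4256 + 0.5250 + 0.0711 = 1.0216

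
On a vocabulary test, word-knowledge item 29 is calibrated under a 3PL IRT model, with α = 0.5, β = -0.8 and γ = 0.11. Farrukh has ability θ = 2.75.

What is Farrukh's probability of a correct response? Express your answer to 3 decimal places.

P(θ) = γ + (1 − γ) · 1 / (1 + exp(−α(θ − β)))
Exponent: 0.5 × (2.75 − (-0.8)) = 1.7750
1/(1 + e^{-1.7750}) = 0.8551
P = 0.11 + 0.89 × 0.8551 = 0.8710

0.871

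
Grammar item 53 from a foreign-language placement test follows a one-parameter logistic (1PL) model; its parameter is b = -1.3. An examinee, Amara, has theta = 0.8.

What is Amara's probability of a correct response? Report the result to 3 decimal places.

0.891

P(theta) = 1 / (1 + exp(−(theta − b)))
Exponent: (0.8 − (-1.3)) = 2.1000
1/(1 + e^{-2.1000}) = 0.8909
P = 0.8909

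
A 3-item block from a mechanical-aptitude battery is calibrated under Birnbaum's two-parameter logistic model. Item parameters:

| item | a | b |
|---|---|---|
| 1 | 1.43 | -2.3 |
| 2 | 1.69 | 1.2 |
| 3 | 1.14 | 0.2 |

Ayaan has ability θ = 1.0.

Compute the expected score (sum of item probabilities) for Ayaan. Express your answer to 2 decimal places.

2.12

P(θ) = 1 / (1 + exp(−a(θ − b)))
P_1 = 1/(1+e^{-4.7190}) = 0.9912
P_2 = 1/(1+e^{0.3380}) = 0.4163
P_3 = 1/(1+e^{-0.9120}) = 0.7134
E[score] = 0.9912 + 0.4163 + 0.7134 = 2.1209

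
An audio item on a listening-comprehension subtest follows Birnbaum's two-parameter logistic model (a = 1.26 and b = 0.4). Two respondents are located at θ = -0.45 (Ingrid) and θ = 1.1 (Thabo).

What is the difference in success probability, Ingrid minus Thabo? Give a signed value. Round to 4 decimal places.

-0.4520

P(θ) = 1 / (1 + exp(−a(θ − b)))
P(Ingrid) = 0.2552  [exponent -1.0710]
P(Thabo) = 0.7072  [exponent 0.8820]
Difference = 0.2552 − 0.7072 = -0.4520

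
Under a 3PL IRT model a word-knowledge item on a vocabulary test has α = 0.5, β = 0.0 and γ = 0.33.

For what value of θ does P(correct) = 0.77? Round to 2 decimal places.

P(θ) = γ + (1 − γ) · 1 / (1 + exp(−α(θ − β)))
Remove guessing floor: (0.77 − 0.33)/(1 − 0.33) = 0.6567
logit = ln(0.6567/0.3433) = 0.6487
θ = β + logit/(α) = 0.0 + 0.6487/0.5000 = 1.2974

1.30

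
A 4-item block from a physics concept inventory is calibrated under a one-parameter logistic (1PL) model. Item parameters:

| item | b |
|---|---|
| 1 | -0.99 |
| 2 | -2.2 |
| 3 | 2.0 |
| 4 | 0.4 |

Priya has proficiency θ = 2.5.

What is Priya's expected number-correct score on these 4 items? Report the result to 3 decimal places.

3.475

P(θ) = 1 / (1 + exp(−(θ − b)))
P_1 = 1/(1+e^{-3.4900}) = 0.9704
P_2 = 1/(1+e^{-4.7000}) = 0.9910
P_3 = 1/(1+e^{-0.5000}) = 0.6225
P_4 = 1/(1+e^{-2.1000}) = 0.8909
E[score] = 0.9704 + 0.9910 + 0.6225 + 0.8909 = 3.4748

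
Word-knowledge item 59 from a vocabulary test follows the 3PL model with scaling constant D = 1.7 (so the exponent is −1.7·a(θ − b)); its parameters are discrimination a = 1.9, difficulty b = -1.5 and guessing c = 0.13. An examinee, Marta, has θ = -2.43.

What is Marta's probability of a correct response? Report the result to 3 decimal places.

0.171

P(θ) = c + (1 − c) · 1 / (1 + exp(−D·a(θ − b)))
Exponent: 1.7 × 1.9 × (-2.43 − (-1.5)) = -3.0039
1/(1 + e^{3.0039}) = 0.0472
P = 0.13 + 0.87 × 0.0472 = 0.1711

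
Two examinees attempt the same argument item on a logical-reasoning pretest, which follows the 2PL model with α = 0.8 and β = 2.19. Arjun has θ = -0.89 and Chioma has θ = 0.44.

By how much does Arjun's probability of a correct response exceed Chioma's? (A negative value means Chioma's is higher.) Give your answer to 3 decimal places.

-0.119

P(θ) = 1 / (1 + exp(−α(θ − β)))
P(Arjun) = 0.0784  [exponent -2.4640]
P(Chioma) = 0.1978  [exponent -1.4000]
Difference = 0.0784 − 0.1978 = -0.1194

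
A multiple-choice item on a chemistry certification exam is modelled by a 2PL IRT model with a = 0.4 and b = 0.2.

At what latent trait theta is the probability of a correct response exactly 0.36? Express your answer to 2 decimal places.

-1.24

P(theta) = 1 / (1 + exp(−a(theta − b)))
logit = ln(0.3600/0.6400) = -0.5754
theta = b + logit/(a) = 0.2 + (-0.5754)/0.4000 = -1.2384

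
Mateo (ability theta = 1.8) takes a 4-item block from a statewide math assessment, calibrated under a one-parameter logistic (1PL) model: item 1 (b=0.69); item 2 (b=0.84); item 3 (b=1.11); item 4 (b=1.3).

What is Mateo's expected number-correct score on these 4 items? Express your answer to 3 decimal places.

2.764

P(theta) = 1 / (1 + exp(−(theta − b)))
P_1 = 1/(1+e^{-1.1100}) = 0.7521
P_2 = 1/(1+e^{-0.9600}) = 0.7231
P_3 = 1/(1+e^{-0.6900}) = 0.6660
P_4 = 1/(1+e^{-0.5000}) = 0.6225
E[score] = 0.7521 + 0.7231 + 0.6660 + 0.6225 = 2.7637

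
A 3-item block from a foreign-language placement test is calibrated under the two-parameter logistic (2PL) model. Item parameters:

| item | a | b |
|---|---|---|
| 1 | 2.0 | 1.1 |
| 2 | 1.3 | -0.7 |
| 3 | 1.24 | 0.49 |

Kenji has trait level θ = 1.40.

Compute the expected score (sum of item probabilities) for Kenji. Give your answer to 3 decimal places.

P(θ) = 1 / (1 + exp(−a(θ − b)))
P_1 = 1/(1+e^{-0.6000}) = 0.6457
P_2 = 1/(1+e^{-2.7300}) = 0.9388
P_3 = 1/(1+e^{-1.1284}) = 0.7555
E[score] = 0.6457 + 0.9388 + 0.7555 = 2.3400

2.340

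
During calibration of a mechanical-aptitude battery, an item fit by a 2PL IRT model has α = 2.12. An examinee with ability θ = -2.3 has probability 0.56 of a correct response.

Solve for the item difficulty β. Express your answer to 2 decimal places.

P(θ) = 1 / (1 + exp(−α(θ − β)))
logit(0.56) = ln(0.56/0.44) = 0.2412
β = θ − logit/(α) = -2.3 − 0.2412/2.1200 = -2.4138

-2.41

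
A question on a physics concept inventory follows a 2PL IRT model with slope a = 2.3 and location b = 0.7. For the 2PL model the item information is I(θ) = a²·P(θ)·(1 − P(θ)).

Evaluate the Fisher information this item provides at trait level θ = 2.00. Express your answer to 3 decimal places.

0.241

P = 1/(1+e^{-2.9900}) = 0.9521
P(1−P) = 0.9521 × 0.0479 = 0.0456
I = a² × P(1−P) = 2.3² × 0.0456 = 0.24116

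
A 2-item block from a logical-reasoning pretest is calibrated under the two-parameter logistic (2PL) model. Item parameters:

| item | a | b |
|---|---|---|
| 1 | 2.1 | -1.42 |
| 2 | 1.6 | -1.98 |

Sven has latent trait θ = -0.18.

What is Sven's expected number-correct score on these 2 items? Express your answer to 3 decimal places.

P(θ) = 1 / (1 + exp(−a(θ − b)))
P_1 = 1/(1+e^{-2.6040}) = 0.9311
P_2 = 1/(1+e^{-2.8800}) = 0.9468
E[score] = 0.9311 + 0.9468 = 1.8780

1.878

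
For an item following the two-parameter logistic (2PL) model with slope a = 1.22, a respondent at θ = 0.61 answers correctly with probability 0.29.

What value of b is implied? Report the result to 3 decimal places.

1.344

P(θ) = 1 / (1 + exp(−a(θ − b)))
logit(0.29) = ln(0.29/0.71) = -0.8954
b = θ − logit/(a) = 0.61 − (-0.8954)/1.2200 = 1.3439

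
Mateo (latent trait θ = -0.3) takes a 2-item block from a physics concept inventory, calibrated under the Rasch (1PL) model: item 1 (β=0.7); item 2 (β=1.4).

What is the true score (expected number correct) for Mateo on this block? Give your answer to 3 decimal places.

0.423

P(θ) = 1 / (1 + exp(−(θ − β)))
P_1 = 1/(1+e^{1.0000}) = 0.2689
P_2 = 1/(1+e^{1.7000}) = 0.1545
E[score] = 0.2689 + 0.1545 = 0.4234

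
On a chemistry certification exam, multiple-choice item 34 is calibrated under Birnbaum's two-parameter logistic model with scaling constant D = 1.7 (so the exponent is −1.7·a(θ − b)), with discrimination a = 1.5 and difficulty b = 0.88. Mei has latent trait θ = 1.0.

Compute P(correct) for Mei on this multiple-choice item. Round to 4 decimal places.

P(θ) = 1 / (1 + exp(−D·a(θ − b)))
Exponent: 1.7 × 1.5 × (1.0 − 0.88) = 0.3060
1/(1 + e^{-0.3060}) = 0.5759
P = 0.5759

0.5759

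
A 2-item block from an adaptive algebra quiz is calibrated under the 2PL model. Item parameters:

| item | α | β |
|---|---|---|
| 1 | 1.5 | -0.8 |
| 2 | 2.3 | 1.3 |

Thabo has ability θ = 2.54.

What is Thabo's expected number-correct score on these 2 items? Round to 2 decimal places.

1.94

P(θ) = 1 / (1 + exp(−α(θ − β)))
P_1 = 1/(1+e^{-5.0100}) = 0.9934
P_2 = 1/(1+e^{-2.8520}) = 0.9454
E[score] = 0.9934 + 0.9454 = 1.9388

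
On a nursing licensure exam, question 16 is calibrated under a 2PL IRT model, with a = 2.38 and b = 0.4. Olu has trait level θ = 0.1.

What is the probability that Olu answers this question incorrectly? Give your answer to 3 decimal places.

0.671

P(θ) = 1 / (1 + exp(−a(θ − b)))
Exponent: 2.38 × (0.1 − 0.4) = -0.7140
1/(1 + e^{0.7140}) = 0.3287
P(incorrect) = 1 − 0.3287 = 0.6713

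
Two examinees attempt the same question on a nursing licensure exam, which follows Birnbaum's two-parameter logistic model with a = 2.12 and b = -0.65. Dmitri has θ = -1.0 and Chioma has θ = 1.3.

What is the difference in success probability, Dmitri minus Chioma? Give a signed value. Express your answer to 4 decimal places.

P(θ) = 1 / (1 + exp(−a(θ − b)))
P(Dmitri) = 0.3226  [exponent -0.7420]
P(Chioma) = 0.9842  [exponent 4.1340]
Difference = 0.3226 − 0.9842 = -0.6617

-0.6617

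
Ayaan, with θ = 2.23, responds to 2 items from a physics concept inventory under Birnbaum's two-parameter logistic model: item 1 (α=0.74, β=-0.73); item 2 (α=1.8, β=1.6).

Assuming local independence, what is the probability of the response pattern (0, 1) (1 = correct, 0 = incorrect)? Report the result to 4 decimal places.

P(θ) = 1 / (1 + exp(−α(θ − β)))
P_1 = 1/(1+e^{-2.1904}) = 0.8994
P_2 = 1/(1+e^{-1.1340}) = 0.7566
L = (1−P_1) × P_2 = 0.1006 × 0.7566 = 0.07612

0.0761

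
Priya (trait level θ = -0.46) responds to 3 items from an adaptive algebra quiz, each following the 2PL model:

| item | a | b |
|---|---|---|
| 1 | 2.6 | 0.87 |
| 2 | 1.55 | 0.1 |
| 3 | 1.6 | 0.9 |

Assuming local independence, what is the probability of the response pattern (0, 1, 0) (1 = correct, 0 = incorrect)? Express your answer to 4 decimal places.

P(θ) = 1 / (1 + exp(−a(θ − b)))
P_1 = 1/(1+e^{3.4580}) = 0.0305
P_2 = 1/(1+e^{0.8680}) = 0.2957
P_3 = 1/(1+e^{2.1760}) = 0.1019
L = (1−P_1) × P_2 × (1−P_3) = 0.9695 × 0.2957 × 0.8981 = 0.25743

0.2574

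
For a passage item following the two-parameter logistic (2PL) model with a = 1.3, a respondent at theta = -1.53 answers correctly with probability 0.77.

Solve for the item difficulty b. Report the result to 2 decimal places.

P(theta) = 1 / (1 + exp(−a(theta − b)))
logit(0.77) = ln(0.77/0.23) = 1.2083
b = theta − logit/(a) = -1.53 − 1.2083/1.3000 = -2.4595

-2.46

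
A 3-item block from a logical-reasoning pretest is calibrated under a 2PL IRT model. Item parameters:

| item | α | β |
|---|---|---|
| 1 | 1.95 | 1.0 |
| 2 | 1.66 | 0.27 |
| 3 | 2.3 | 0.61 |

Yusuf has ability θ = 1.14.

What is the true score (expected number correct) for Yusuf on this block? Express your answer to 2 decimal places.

P(θ) = 1 / (1 + exp(−α(θ − β)))
P_1 = 1/(1+e^{-0.2730}) = 0.5678
P_2 = 1/(1+e^{-1.4442}) = 0.8091
P_3 = 1/(1+e^{-1.2190}) = 0.7719
E[score] = 0.5678 + 0.8091 + 0.7719 = 2.1488

2.15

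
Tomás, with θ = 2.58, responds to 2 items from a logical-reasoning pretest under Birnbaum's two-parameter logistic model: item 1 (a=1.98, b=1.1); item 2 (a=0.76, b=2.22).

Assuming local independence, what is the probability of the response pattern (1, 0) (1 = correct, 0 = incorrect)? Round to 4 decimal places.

0.4101

P(θ) = 1 / (1 + exp(−a(θ − b)))
P_1 = 1/(1+e^{-2.9304}) = 0.9493
P_2 = 1/(1+e^{-0.2736}) = 0.5680
L = P_1 × (1−P_2) = 0.9493 × 0.4320 = 0.41013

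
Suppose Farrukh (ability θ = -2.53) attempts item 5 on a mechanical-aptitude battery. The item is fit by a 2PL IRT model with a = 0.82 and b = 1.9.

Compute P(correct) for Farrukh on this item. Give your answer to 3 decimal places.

0.026

P(θ) = 1 / (1 + exp(−a(θ − b)))
Exponent: 0.82 × (-2.53 − 1.9) = -3.6326
1/(1 + e^{3.6326}) = 0.0258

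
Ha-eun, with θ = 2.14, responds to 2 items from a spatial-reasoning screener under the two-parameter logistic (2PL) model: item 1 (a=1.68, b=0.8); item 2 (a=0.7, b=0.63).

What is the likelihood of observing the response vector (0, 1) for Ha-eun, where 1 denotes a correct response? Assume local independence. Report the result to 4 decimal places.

P(θ) = 1 / (1 + exp(−a(θ − b)))
P_1 = 1/(1+e^{-2.2512}) = 0.9048
P_2 = 1/(1+e^{-1.0570}) = 0.7421
L = (1−P_1) × P_2 = 0.0952 × 0.7421 = 0.07068

0.0707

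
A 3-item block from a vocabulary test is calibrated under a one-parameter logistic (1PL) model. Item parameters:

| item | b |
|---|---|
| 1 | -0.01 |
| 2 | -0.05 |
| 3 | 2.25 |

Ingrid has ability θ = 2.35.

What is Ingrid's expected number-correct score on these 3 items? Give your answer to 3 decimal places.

2.356

P(θ) = 1 / (1 + exp(−(θ − b)))
P_1 = 1/(1+e^{-2.3600}) = 0.9137
P_2 = 1/(1+e^{-2.4000}) = 0.9168
P_3 = 1/(1+e^{-0.1000}) = 0.5250
E[score] = 0.9137 + 0.9168 + 0.5250 = 2.3555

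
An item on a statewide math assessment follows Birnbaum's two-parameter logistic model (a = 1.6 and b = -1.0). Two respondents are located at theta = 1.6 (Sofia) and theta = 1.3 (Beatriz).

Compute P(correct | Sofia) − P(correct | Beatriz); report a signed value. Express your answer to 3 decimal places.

P(theta) = 1 / (1 + exp(−a(theta − b)))
P(Sofia) = 0.9846  [exponent 4.1600]
P(Beatriz) = 0.9754  [exponent 3.6800]
Difference = 0.9846 − 0.9754 = 0.0092

0.009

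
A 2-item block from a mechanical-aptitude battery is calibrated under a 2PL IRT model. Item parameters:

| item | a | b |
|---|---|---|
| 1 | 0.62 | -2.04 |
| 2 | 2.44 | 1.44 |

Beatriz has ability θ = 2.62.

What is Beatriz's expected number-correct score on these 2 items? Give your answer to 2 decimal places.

1.89

P(θ) = 1 / (1 + exp(−a(θ − b)))
P_1 = 1/(1+e^{-2.8892}) = 0.9473
P_2 = 1/(1+e^{-2.8792}) = 0.9468
E[score] = 0.9473 + 0.9468 = 1.8941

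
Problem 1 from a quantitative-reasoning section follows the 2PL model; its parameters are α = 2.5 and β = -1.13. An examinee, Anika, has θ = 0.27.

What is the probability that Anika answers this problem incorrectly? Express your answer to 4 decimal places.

0.0293

P(θ) = 1 / (1 + exp(−α(θ − β)))
Exponent: 2.5 × (0.27 − (-1.13)) = 3.5000
1/(1 + e^{-3.5000}) = 0.9707
P(incorrect) = 1 − 0.9707 = 0.0293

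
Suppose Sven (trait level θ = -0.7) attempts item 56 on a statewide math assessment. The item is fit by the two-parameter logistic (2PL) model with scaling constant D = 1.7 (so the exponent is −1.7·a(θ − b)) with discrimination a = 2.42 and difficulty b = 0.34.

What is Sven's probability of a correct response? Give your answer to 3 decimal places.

0.014

P(θ) = 1 / (1 + exp(−D·a(θ − b)))
Exponent: 1.7 × 2.42 × (-0.7 − 0.34) = -4.2786
1/(1 + e^{4.2786}) = 0.0137
P = 0.0137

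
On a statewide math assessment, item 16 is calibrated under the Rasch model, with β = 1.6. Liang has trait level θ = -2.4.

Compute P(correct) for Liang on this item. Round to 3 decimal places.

P(θ) = 1 / (1 + exp(−(θ − β)))
Exponent: (-2.4 − 1.6) = -4.0000
1/(1 + e^{4.0000}) = 0.0180
P = 0.0180

0.018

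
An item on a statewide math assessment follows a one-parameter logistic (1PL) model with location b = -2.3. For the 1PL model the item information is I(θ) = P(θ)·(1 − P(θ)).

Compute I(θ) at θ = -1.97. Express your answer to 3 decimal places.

P = 1/(1+e^{-0.3300}) = 0.5818
P(1−P) = 0.5818 × 0.4182 = 0.2433
I = P(1−P) = 0.24332

0.243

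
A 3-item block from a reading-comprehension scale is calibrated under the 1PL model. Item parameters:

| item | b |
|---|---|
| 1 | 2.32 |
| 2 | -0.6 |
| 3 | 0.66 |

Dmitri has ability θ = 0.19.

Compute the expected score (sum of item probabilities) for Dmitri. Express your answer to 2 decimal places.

1.18

P(θ) = 1 / (1 + exp(−(θ − b)))
P_1 = 1/(1+e^{2.1300}) = 0.1062
P_2 = 1/(1+e^{-0.7900}) = 0.6878
P_3 = 1/(1+e^{0.4700}) = 0.3846
E[score] = 0.1062 + 0.6878 + 0.3846 = 1.1787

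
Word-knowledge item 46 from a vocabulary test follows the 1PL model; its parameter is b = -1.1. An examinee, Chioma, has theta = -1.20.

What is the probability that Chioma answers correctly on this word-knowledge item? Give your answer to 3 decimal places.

P(theta) = 1 / (1 + exp(−(theta − b)))
Exponent: (-1.20 − (-1.1)) = -0.1000
1/(1 + e^{0.1000}) = 0.4750
P = 0.4750

0.475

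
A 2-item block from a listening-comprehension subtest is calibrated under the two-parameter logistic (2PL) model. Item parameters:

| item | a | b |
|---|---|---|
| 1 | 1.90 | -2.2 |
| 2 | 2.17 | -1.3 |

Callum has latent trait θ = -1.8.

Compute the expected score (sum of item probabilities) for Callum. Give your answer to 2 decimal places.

0.93

P(θ) = 1 / (1 + exp(−a(θ − b)))
P_1 = 1/(1+e^{-0.7600}) = 0.6814
P_2 = 1/(1+e^{1.0850}) = 0.2526
E[score] = 0.6814 + 0.2526 = 0.9339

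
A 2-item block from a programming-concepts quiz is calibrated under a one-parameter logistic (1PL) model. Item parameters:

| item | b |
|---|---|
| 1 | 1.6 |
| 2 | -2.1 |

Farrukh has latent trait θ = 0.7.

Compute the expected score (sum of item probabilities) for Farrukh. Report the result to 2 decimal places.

1.23

P(θ) = 1 / (1 + exp(−(θ − b)))
P_1 = 1/(1+e^{0.9000}) = 0.2891
P_2 = 1/(1+e^{-2.8000}) = 0.9427
E[score] = 0.2891 + 0.9427 = 1.2317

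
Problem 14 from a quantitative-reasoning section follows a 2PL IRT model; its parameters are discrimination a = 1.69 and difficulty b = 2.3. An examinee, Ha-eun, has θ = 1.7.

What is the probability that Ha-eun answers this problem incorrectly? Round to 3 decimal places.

0.734

P(θ) = 1 / (1 + exp(−a(θ − b)))
Exponent: 1.69 × (1.7 − 2.3) = -1.0140
1/(1 + e^{1.0140}) = 0.2662
P(incorrect) = 1 − 0.2662 = 0.7338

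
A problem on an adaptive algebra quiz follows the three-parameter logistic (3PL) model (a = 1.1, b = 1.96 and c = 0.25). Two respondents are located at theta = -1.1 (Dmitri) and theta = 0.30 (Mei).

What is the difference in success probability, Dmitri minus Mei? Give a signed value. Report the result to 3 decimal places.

-0.079

P(theta) = c + (1 − c) · 1 / (1 + exp(−a(theta − b)))
P(Dmitri) = 0.2750  [exponent -3.3660]
P(Mei) = 0.3540  [exponent -1.8260]
Difference = 0.2750 − 0.3540 = -0.0790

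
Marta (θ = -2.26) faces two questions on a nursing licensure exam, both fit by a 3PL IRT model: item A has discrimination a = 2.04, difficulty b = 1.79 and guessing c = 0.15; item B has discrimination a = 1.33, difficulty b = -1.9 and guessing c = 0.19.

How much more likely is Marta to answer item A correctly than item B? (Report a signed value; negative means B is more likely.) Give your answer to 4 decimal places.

-0.3496

P(θ) = c + (1 − c) · 1 / (1 + exp(−a(θ − b)))
P_A = 0.1502
P_B = 0.4999
P_A − P_B = -0.3496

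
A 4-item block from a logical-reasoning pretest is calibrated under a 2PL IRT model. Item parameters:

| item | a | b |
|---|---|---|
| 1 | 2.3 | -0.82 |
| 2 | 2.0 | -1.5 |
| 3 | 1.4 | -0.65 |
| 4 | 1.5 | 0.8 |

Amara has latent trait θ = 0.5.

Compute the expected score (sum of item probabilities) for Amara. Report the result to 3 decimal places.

3.159

P(θ) = 1 / (1 + exp(−a(θ − b)))
P_1 = 1/(1+e^{-3.0360}) = 0.9542
P_2 = 1/(1+e^{-4.0000}) = 0.9820
P_3 = 1/(1+e^{-1.6100}) = 0.8334
P_4 = 1/(1+e^{0.4500}) = 0.3894
E[score] = 0.9542 + 0.9820 + 0.8334 + 0.3894 = 3.1590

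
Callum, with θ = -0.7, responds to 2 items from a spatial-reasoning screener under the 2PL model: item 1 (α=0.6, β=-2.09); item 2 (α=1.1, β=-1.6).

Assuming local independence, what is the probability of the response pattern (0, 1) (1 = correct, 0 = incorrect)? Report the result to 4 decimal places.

0.2208

P(θ) = 1 / (1 + exp(−α(θ − β)))
P_1 = 1/(1+e^{-0.8340}) = 0.6972
P_2 = 1/(1+e^{-0.9900}) = 0.7291
L = (1−P_1) × P_2 = 0.3028 × 0.7291 = 0.22077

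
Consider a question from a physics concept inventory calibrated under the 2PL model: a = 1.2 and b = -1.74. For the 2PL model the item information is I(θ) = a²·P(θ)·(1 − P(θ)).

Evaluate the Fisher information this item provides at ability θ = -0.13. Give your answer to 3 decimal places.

0.159

P = 1/(1+e^{-1.9320}) = 0.8735
P(1−P) = 0.8735 × 0.1265 = 0.1105
I = a² × P(1−P) = 1.2² × 0.1105 = 0.15915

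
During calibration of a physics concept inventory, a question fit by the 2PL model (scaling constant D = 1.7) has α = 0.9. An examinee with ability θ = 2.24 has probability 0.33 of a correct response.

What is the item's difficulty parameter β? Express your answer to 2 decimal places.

2.70

P(θ) = 1 / (1 + exp(−D·α(θ − β)))
logit(0.33) = ln(0.33/0.67) = -0.7082
β = θ − logit/(1.7·α) = 2.24 − (-0.7082)/1.5300 = 2.7029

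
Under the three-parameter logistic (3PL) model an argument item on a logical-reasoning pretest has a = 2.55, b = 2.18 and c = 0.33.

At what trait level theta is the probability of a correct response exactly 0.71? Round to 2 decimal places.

2.29

P(theta) = c + (1 − c) · 1 / (1 + exp(−a(theta − b)))
Remove guessing floor: (0.71 − 0.33)/(1 − 0.33) = 0.5672
logit = ln(0.5672/0.4328) = 0.2703
theta = b + logit/(a) = 2.18 + 0.2703/2.5500 = 2.2860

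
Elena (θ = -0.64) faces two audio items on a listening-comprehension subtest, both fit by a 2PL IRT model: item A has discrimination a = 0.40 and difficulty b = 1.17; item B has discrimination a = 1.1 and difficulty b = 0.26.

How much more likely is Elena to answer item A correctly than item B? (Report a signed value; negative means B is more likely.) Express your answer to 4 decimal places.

P(θ) = 1 / (1 + exp(−a(θ − b)))
P_A = 0.3265
P_B = 0.2709
P_A − P_B = 0.0556

0.0556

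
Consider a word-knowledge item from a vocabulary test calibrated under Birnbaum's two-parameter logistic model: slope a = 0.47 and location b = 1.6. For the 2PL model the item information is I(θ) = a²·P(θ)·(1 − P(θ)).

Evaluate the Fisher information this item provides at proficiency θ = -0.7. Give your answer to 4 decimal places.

0.0418

P = 1/(1+e^{1.0810}) = 0.2533
P(1−P) = 0.2533 × 0.7467 = 0.1891
I = a² × P(1−P) = 0.47² × 0.1891 = 0.04178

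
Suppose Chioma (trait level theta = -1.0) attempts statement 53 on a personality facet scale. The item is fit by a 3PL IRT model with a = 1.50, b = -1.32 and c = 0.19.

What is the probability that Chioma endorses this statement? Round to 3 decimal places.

0.690

P(theta) = c + (1 − c) · 1 / (1 + exp(−a(theta − b)))
Exponent: 1.50 × (-1.0 − (-1.32)) = 0.4800
1/(1 + e^{-0.4800}) = 0.6177
P = 0.19 + 0.81 × 0.6177 = 0.6904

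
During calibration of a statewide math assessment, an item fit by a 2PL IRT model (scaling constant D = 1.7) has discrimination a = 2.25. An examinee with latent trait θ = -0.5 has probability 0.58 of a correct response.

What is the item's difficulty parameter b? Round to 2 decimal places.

P(θ) = 1 / (1 + exp(−D·a(θ − b)))
logit(0.58) = ln(0.58/0.42) = 0.3228
b = θ − logit/(1.7·a) = -0.5 − 0.3228/3.8250 = -0.5844

-0.58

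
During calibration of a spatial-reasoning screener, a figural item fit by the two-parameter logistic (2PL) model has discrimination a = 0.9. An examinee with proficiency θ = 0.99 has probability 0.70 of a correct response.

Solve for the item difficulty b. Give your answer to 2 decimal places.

P(θ) = 1 / (1 + exp(−a(θ − b)))
logit(0.70) = ln(0.70/0.30) = 0.8473
b = θ − logit/(a) = 0.99 − 0.8473/0.9000 = 0.0486

0.05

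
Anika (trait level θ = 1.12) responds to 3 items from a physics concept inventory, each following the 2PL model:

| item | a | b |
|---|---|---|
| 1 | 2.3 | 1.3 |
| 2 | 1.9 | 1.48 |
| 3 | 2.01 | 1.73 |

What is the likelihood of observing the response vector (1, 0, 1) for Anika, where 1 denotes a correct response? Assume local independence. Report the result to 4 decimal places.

P(θ) = 1 / (1 + exp(−a(θ − b)))
P_1 = 1/(1+e^{0.4140}) = 0.3980
P_2 = 1/(1+e^{0.6840}) = 0.3354
P_3 = 1/(1+e^{1.2261}) = 0.2269
L = P_1 × (1−P_2) × P_3 = 0.3980 × 0.6646 × 0.2269 = 0.06000

0.0600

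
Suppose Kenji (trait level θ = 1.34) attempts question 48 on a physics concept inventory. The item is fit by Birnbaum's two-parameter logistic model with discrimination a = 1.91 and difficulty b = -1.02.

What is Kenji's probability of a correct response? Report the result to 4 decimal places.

0.9891

P(θ) = 1 / (1 + exp(−a(θ − b)))
Exponent: 1.91 × (1.34 − (-1.02)) = 4.5076
1/(1 + e^{-4.5076}) = 0.9891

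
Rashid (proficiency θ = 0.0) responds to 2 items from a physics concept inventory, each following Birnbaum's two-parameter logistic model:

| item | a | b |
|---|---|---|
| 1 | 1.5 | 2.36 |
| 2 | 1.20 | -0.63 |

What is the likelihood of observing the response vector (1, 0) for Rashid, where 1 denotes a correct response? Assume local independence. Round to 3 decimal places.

P(θ) = 1 / (1 + exp(−a(θ − b)))
P_1 = 1/(1+e^{3.5400}) = 0.0282
P_2 = 1/(1+e^{-0.7560}) = 0.6805
L = P_1 × (1−P_2) = 0.0282 × 0.3195 = 0.00901

0.009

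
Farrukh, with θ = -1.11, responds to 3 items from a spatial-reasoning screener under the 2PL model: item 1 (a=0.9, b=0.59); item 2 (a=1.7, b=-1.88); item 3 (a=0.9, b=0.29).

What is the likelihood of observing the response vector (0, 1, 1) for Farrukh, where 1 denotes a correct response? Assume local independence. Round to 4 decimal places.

0.1430

P(θ) = 1 / (1 + exp(−a(θ − b)))
P_1 = 1/(1+e^{1.5300}) = 0.1780
P_2 = 1/(1+e^{-1.3090}) = 0.7873
P_3 = 1/(1+e^{1.2600}) = 0.2210
L = (1−P_1) × P_2 × P_3 = 0.8220 × 0.7873 × 0.2210 = 0.14302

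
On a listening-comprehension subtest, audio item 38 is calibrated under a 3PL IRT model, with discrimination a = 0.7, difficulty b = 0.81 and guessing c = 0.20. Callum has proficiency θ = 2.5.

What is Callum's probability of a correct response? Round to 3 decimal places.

0.812

P(θ) = c + (1 − c) · 1 / (1 + exp(−a(θ − b)))
Exponent: 0.7 × (2.5 − 0.81) = 1.1830
1/(1 + e^{-1.1830}) = 0.7655
P = 0.20 + 0.80 × 0.7655 = 0.8124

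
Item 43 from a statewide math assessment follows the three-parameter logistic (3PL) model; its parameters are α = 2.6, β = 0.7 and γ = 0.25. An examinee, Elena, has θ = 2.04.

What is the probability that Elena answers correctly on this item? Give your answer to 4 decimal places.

0.9777

P(θ) = γ + (1 − γ) · 1 / (1 + exp(−α(θ − β)))
Exponent: 2.6 × (2.04 − 0.7) = 3.4840
1/(1 + e^{-3.4840}) = 0.9702
P = 0.25 + 0.75 × 0.9702 = 0.9777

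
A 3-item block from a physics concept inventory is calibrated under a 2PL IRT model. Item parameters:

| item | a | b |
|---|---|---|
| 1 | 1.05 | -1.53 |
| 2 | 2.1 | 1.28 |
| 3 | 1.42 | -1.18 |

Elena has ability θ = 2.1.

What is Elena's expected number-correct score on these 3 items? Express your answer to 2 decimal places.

P(θ) = 1 / (1 + exp(−a(θ − b)))
P_1 = 1/(1+e^{-3.8115}) = 0.9784
P_2 = 1/(1+e^{-1.7220}) = 0.8484
P_3 = 1/(1+e^{-4.6576}) = 0.9906
E[score] = 0.9784 + 0.8484 + 0.9906 = 2.8173

2.82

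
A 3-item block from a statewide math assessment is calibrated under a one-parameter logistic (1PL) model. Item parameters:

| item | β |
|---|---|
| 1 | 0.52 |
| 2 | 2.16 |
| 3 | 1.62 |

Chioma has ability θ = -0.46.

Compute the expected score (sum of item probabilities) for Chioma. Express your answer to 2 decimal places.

0.45

P(θ) = 1 / (1 + exp(−(θ − β)))
P_1 = 1/(1+e^{0.9800}) = 0.2729
P_2 = 1/(1+e^{2.6200}) = 0.0679
P_3 = 1/(1+e^{2.0800}) = 0.1111
E[score] = 0.2729 + 0.0679 + 0.1111 = 0.4518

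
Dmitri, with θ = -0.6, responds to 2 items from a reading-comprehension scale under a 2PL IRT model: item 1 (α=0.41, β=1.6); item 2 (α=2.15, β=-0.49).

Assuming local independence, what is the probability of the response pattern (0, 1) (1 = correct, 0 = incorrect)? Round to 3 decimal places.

0.314

P(θ) = 1 / (1 + exp(−α(θ − β)))
P_1 = 1/(1+e^{0.9020}) = 0.2886
P_2 = 1/(1+e^{0.2365}) = 0.4411
L = (1−P_1) × P_2 = 0.7114 × 0.4411 = 0.31382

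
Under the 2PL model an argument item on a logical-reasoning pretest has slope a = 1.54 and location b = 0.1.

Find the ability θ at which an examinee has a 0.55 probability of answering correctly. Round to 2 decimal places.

0.23

P(θ) = 1 / (1 + exp(−a(θ − b)))
logit = ln(0.5500/0.4500) = 0.2007
θ = b + logit/(a) = 0.1 + 0.2007/1.5400 = 0.2303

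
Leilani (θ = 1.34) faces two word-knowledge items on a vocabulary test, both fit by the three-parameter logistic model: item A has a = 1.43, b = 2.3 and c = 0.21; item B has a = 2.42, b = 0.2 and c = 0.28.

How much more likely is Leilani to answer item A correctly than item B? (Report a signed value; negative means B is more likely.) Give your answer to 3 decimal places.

-0.587

P(θ) = c + (1 − c) · 1 / (1 + exp(−a(θ − b)))
P_A = 0.3697
P_B = 0.9571
P_A − P_B = -0.5874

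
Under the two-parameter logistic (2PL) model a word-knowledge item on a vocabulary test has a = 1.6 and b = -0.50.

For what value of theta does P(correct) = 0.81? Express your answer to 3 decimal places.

0.406

P(theta) = 1 / (1 + exp(−a(theta − b)))
logit = ln(0.8100/0.1900) = 1.4500
theta = b + logit/(a) = -0.50 + 1.4500/1.6000 = 0.4063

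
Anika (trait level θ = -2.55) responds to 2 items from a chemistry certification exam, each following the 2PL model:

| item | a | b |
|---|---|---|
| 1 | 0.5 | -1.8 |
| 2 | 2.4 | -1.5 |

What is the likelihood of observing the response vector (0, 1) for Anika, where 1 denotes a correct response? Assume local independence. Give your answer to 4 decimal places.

0.0441

P(θ) = 1 / (1 + exp(−a(θ − b)))
P_1 = 1/(1+e^{0.3750}) = 0.4073
P_2 = 1/(1+e^{2.5200}) = 0.0745
L = (1−P_1) × P_2 = 0.5927 × 0.0745 = 0.04413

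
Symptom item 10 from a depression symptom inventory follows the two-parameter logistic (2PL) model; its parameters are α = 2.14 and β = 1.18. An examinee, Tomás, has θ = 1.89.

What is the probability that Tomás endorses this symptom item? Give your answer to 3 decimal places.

0.820

P(θ) = 1 / (1 + exp(−α(θ − β)))
Exponent: 2.14 × (1.89 − 1.18) = 1.5194
1/(1 + e^{-1.5194}) = 0.8205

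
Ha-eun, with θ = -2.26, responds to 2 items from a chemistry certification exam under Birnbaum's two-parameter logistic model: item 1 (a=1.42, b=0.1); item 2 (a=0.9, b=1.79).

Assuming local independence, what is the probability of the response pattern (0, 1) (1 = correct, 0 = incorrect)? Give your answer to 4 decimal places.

0.0246

P(θ) = 1 / (1 + exp(−a(θ − b)))
P_1 = 1/(1+e^{3.3512}) = 0.0339
P_2 = 1/(1+e^{3.6450}) = 0.0255
L = (1−P_1) × P_2 = 0.9661 × 0.0255 = 0.02459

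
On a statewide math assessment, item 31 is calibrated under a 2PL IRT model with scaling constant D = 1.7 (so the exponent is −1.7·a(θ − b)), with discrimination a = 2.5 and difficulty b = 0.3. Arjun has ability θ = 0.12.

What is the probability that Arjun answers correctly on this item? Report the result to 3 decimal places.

0.318

P(θ) = 1 / (1 + exp(−D·a(θ − b)))
Exponent: 1.7 × 2.5 × (0.12 − 0.3) = -0.7650
1/(1 + e^{0.7650}) = 0.3176
P = 0.3176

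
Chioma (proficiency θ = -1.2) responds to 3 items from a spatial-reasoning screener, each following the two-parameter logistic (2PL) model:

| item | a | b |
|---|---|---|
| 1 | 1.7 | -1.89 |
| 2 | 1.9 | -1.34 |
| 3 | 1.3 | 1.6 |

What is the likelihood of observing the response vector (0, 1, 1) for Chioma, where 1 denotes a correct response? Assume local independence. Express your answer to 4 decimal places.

P(θ) = 1 / (1 + exp(−a(θ − b)))
P_1 = 1/(1+e^{-1.1730}) = 0.7637
P_2 = 1/(1+e^{-0.2660}) = 0.5661
P_3 = 1/(1+e^{3.6400}) = 0.0256
L = (1−P_1) × P_2 × P_3 = 0.2363 × 0.5661 × 0.0256 = 0.00342

0.0034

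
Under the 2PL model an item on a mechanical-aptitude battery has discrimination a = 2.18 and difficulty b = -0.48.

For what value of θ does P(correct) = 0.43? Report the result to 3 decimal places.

P(θ) = 1 / (1 + exp(−a(θ − b)))
logit = ln(0.4300/0.5700) = -0.2819
θ = b + logit/(a) = -0.48 + (-0.2819)/2.1800 = -0.6093

-0.609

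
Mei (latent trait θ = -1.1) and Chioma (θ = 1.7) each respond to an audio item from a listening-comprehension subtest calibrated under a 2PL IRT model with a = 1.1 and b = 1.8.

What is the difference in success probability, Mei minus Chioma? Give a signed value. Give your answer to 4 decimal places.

P(θ) = 1 / (1 + exp(−a(θ − b)))
P(Mei) = 0.0395  [exponent -3.1900]
P(Chioma) = 0.4725  [exponent -0.1100]
Difference = 0.0395 − 0.4725 = -0.4330

-0.4330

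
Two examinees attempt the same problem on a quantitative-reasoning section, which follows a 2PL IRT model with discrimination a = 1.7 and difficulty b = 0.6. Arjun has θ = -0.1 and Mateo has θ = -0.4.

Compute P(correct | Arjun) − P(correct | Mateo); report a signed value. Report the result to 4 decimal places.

P(θ) = 1 / (1 + exp(−a(θ − b)))
P(Arjun) = 0.2333  [exponent -1.1900]
P(Mateo) = 0.1545  [exponent -1.7000]
Difference = 0.2333 − 0.1545 = 0.0788

0.0788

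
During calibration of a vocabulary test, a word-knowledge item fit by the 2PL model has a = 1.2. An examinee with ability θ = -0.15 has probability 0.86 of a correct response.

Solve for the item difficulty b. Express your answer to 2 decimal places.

P(θ) = 1 / (1 + exp(−a(θ − b)))
logit(0.86) = ln(0.86/0.14) = 1.8153
b = θ − logit/(a) = -0.15 − 1.8153/1.2000 = -1.6627

-1.66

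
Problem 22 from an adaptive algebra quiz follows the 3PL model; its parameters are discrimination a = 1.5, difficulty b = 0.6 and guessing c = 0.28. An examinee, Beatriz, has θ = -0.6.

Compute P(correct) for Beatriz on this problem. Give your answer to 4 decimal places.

0.3821

P(θ) = c + (1 − c) · 1 / (1 + exp(−a(θ − b)))
Exponent: 1.5 × (-0.6 − 0.6) = -1.8000
1/(1 + e^{1.8000}) = 0.1419
P = 0.28 + 0.72 × 0.1419 = 0.3821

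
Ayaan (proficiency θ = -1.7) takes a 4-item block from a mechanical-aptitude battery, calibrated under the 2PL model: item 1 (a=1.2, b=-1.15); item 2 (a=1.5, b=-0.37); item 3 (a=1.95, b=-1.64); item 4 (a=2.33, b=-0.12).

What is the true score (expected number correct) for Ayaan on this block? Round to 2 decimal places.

0.96

P(θ) = 1 / (1 + exp(−a(θ − b)))
P_1 = 1/(1+e^{0.6600}) = 0.3407
P_2 = 1/(1+e^{1.9950}) = 0.1197
P_3 = 1/(1+e^{0.1170}) = 0.4708
P_4 = 1/(1+e^{3.6814}) = 0.0246
E[score] = 0.3407 + 0.1197 + 0.4708 + 0.0246 = 0.9558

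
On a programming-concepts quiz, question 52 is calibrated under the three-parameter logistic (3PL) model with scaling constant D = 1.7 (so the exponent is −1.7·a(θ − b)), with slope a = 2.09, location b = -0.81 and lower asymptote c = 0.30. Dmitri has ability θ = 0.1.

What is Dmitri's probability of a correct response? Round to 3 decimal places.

0.973

P(θ) = c + (1 − c) · 1 / (1 + exp(−D·a(θ − b)))
Exponent: 1.7 × 2.09 × (0.1 − (-0.81)) = 3.2332
1/(1 + e^{-3.2332}) = 0.9621
P = 0.30 + 0.70 × 0.9621 = 0.9734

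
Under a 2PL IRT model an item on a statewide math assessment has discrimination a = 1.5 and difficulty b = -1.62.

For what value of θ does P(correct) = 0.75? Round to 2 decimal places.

P(θ) = 1 / (1 + exp(−a(θ − b)))
logit = ln(0.7500/0.2500) = 1.0986
θ = b + logit/(a) = -1.62 + 1.0986/1.5000 = -0.8876

-0.89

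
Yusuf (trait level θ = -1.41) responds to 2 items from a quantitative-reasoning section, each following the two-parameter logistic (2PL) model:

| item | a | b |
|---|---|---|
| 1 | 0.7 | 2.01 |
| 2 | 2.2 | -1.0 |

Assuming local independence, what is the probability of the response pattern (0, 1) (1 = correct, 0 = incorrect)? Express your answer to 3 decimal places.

P(θ) = 1 / (1 + exp(−a(θ − b)))
P_1 = 1/(1+e^{2.3940}) = 0.0836
P_2 = 1/(1+e^{0.9020}) = 0.2886
L = (1−P_1) × P_2 = 0.9164 × 0.2886 = 0.26450

0.265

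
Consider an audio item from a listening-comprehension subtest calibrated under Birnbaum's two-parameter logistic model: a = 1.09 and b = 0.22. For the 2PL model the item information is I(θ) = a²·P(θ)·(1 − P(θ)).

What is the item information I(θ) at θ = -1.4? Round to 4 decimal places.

0.1482

P = 1/(1+e^{1.7658}) = 0.1461
P(1−P) = 0.1461 × 0.8539 = 0.1247
I = a² × P(1−P) = 1.09² × 0.1247 = 0.14819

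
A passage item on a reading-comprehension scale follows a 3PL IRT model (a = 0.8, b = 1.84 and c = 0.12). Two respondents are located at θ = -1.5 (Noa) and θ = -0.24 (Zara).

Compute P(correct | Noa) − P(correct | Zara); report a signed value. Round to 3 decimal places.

-0.083

P(θ) = c + (1 − c) · 1 / (1 + exp(−a(θ − b)))
P(Noa) = 0.1769  [exponent -2.6720]
P(Zara) = 0.2601  [exponent -1.6640]
Difference = 0.1769 − 0.2601 = -0.0832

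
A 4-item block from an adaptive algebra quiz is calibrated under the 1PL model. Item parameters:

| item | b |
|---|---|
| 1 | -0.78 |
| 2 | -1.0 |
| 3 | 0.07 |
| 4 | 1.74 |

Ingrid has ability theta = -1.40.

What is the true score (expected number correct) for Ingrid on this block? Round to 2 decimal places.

0.98

P(theta) = 1 / (1 + exp(−(theta − b)))
P_1 = 1/(1+e^{0.6200}) = 0.3498
P_2 = 1/(1+e^{0.4000}) = 0.4013
P_3 = 1/(1+e^{1.4700}) = 0.1869
P_4 = 1/(1+e^{3.1400}) = 0.0415
E[score] = 0.3498 + 0.4013 + 0.1869 + 0.0415 = 0.9795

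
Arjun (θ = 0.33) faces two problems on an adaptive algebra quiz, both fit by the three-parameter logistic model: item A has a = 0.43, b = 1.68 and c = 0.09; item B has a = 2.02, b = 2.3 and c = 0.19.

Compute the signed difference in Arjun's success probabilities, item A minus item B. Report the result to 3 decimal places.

P(θ) = c + (1 − c) · 1 / (1 + exp(−a(θ − b)))
P_A = 0.4165
P_B = 0.2049
P_A − P_B = 0.2117

0.212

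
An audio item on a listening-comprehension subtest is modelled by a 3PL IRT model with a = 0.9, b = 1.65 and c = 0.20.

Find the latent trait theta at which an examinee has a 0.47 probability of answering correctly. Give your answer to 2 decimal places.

P(theta) = c + (1 − c) · 1 / (1 + exp(−a(theta − b)))
Remove guessing floor: (0.47 − 0.20)/(1 − 0.20) = 0.3375
logit = ln(0.3375/0.6625) = -0.6745
theta = b + logit/(a) = 1.65 + (-0.6745)/0.9000 = 0.9006

0.90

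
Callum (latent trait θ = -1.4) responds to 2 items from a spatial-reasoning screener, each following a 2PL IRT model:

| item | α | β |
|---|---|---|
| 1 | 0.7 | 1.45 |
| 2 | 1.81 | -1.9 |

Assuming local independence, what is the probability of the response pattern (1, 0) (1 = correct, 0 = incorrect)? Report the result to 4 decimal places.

P(θ) = 1 / (1 + exp(−α(θ − β)))
P_1 = 1/(1+e^{1.9950}) = 0.1197
P_2 = 1/(1+e^{-0.9050}) = 0.7120
L = P_1 × (1−P_2) = 0.1197 × 0.2880 = 0.03448

0.0345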